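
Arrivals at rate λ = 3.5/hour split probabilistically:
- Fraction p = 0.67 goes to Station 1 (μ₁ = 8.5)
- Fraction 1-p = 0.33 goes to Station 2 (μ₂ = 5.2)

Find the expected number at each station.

Effective rates: λ₁ = 3.5×0.67 = 2.345, λ₂ = 3.5×0.33 = 1.155
Station 1: ρ₁ = 2.345/8.5 = 0.2759, L₁ = ρ₁/(1-ρ₁) = 0.2759/(1-0.2759) = 0.3810
Station 2: ρ₂ = 1.155/5.2 = 0.2221, L₂ = ρ₂/(1-ρ₂) = 0.2221/(1-0.2221) = 0.2855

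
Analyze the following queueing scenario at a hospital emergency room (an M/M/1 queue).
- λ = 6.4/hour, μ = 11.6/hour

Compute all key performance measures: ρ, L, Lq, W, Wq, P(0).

Step 1: ρ = λ/μ = 6.4/11.6 = 0.5517
Step 2: L = λ/(μ-λ) = 6.4/5.20 = 1.2308
Step 3: Lq = λ²/(μ(μ-λ)) = 40.96/(11.6×5.20) = 0.6790
Step 4: W = 1/(μ-λ) = 1/5.20 = 0.19231
Step 5: Wq = λ/(μ(μ-λ)) = 6.4/(11.6×5.20) = 0.1061
Step 6: P(0) = 1-ρ = 0.4483
Verify: L = λW = 6.4×0.19231 = 1.2308 ✔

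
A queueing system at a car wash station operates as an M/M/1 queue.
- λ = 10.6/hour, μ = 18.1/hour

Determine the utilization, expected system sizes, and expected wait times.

Step 1: ρ = λ/μ = 10.6/18.1 = 0.5856
Step 2: L = λ/(μ-λ) = 10.6/7.50 = 1.4133
Step 3: Lq = λ²/(μ(μ-λ)) = 112.36/(18.1×7.50) = 0.8277
Step 4: W = 1/(μ-λ) = 1/7.50 = 0.13333
Step 5: Wq = λ/(μ(μ-λ)) = 10.6/(18.1×7.50) = 0.07808
Step 6: P(0) = 1-ρ = 0.4144
Verify: L = λW = 10.6×0.13333 = 1.4133 ✔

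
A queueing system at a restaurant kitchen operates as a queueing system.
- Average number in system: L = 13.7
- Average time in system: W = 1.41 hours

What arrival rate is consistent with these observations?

Little's Law: L = λW, so λ = L/W
λ = 13.7/1.41 = 9.7163 orders/hour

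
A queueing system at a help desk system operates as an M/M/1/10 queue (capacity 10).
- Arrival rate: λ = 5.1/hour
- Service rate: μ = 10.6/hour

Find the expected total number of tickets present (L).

ρ = λ/μ = 5.1/10.6 = 0.481132
P₀ = (1-ρ)/(1-ρ^(K+1)) = (1-0.481132)/(1-0.481132^11) = 0.51887/0.99968 = 0.5190
P_K = P₀×ρ^K = 0.5190 × 0.481132^10 = 0.5190 × 0.0006647 = 0.0003450
L = ρ[1 - (K+1)ρ^K + Kρ^(K+1)] / [(1-ρ)(1-ρ^(K+1))]
L = 0.481132 × (1 - 11×0.0006647 + 10×0.0003198) / ((1 - 0.481132) × (1 - 0.0003198)) = 0.9238 tickets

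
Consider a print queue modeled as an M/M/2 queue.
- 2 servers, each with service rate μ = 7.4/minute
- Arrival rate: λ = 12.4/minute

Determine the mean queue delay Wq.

Traffic intensity: ρ = λ/(cμ) = 12.4/(2×7.4) = 0.8378
Since ρ = 0.8378 < 1, system is stable.
Offered load a = λ/μ = cρ = 12.4/7.4 = 1.6757
P₀ = [ Σₙ₌₀^1 aⁿ/n! + a^2/(2!(1-ρ)) ]⁻¹
Σ = a^0/0! + a^1/1! = 1.0000 + 1.6757 = 2.6757
a^2/(2!(1-ρ)) = 2.80789/(2 × 0.162162) = 8.6577
P₀ = 1/(2.67568 + 8.65766) = 0.08824
Lq = P₀·a^2·ρ / (2!(1-ρ)²) = 0.0882353 × 2.80789 × 0.837838 / (2 × 0.0262966) = 3.9469
Wq = Lq/λ = 3.9469/12.4 = 0.3183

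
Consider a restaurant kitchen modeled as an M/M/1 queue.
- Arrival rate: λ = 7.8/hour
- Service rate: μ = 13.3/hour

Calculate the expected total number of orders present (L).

ρ = λ/μ = 7.8/13.3 = 0.5865
For M/M/1: L = λ/(μ-λ)
L = 7.8/(13.3-7.8) = 7.8/5.50
L = 1.4182 orders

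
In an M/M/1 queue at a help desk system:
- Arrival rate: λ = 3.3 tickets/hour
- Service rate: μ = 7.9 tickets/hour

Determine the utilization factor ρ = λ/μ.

Server utilization: ρ = λ/μ
ρ = 3.3/7.9 = 0.4177
The server is busy 41.77% of the time.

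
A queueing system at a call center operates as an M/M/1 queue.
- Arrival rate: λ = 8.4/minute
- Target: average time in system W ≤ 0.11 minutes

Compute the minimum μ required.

For M/M/1: W = 1/(μ-λ)
Need W ≤ 0.11, so 1/(μ-λ) ≤ 0.11
μ - λ ≥ 1/0.11 = 9.0909
μ ≥ 8.4 + 9.0909 = 17.4909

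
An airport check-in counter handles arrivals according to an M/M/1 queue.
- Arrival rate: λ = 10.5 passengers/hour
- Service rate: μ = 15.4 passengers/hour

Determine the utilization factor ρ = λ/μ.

Server utilization: ρ = λ/μ
ρ = 10.5/15.4 = 0.6818
The server is busy 68.18% of the time.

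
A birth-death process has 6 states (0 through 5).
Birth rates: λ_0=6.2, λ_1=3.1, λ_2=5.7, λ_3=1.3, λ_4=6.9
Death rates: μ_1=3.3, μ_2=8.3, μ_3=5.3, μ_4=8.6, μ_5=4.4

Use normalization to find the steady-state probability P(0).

Ratios P(n)/P(0) = (λ₀···λₙ₋₁)/(μ₁···μₙ):
P(1)/P(0) = (6.2)/(3.3) = 1.8788
P(2)/P(0) = (6.2×3.1)/(3.3×8.3) = 0.7017
P(3)/P(0) = (6.2×3.1×5.7)/(3.3×8.3×5.3) = 0.7547
P(4)/P(0) = (6.2×3.1×5.7×1.3)/(3.3×8.3×5.3×8.6) = 0.1141
P(5)/P(0) = (6.2×3.1×5.7×1.3×6.9)/(3.3×8.3×5.3×8.6×4.4) = 0.1789

Normalization: ∑ P(n) = 1
P(0) × (1.0000 + 1.8788 + 0.7017 + 0.7547 + 0.1141 + 0.1789) = 1
P(0) × 4.6282 = 1
P(0) = 1/4.6282 = 0.2161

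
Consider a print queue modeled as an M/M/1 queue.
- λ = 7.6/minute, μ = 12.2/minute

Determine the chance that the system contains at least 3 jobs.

ρ = λ/μ = 7.6/12.2 = 0.62295
P(N ≥ n) = ρⁿ
P(N ≥ 3) = 0.62295^3
P(N ≥ 3) = 0.2417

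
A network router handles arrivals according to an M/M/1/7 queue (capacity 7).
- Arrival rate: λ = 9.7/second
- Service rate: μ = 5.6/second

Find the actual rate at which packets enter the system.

ρ = λ/μ = 9.7/5.6 = 1.73214
P₀ = (1-ρ)/(1-ρ^(K+1)) = (1-1.73214)/(1-1.73214^8) = -0.73214/-80.0334 = 0.009148
P_K = P₀×ρ^K = 0.009148 × 1.73214^7 = 0.009148 × 46.7822 = 0.4280
λ_eff = λ(1-P_K) = 9.7 × (1 - 0.42796) = 9.7 × 0.57204 = 5.5488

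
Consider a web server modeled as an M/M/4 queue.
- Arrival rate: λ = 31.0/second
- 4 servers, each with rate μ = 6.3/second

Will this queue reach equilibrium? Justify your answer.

Stability requires ρ = λ/(cμ) < 1
ρ = 31.0/(4 × 6.3) = 31.0/25.20 = 1.2302
Since 1.2302 ≥ 1, the system is UNSTABLE.
Need c > λ/μ = 31.0/6.3 = 4.92.
Minimum servers needed: c = 5.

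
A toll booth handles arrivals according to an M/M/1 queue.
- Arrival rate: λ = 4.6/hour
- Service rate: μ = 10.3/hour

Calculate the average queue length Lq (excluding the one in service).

ρ = λ/μ = 4.6/10.3 = 0.4466
For M/M/1: Lq = λ²/(μ(μ-λ))
Lq = 21.16/(10.3 × 5.70)
Lq = 0.3604 vehicles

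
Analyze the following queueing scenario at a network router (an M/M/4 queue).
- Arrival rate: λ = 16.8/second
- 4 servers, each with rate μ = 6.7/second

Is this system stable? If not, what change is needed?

Stability requires ρ = λ/(cμ) < 1
ρ = 16.8/(4 × 6.7) = 16.8/26.80 = 0.6269
Since 0.6269 < 1, the system is STABLE.
The servers are busy 62.69% of the time.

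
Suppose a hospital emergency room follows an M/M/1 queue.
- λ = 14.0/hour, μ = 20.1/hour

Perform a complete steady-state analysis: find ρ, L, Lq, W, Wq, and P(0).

Step 1: ρ = λ/μ = 14.0/20.1 = 0.6965
Step 2: L = λ/(μ-λ) = 14.0/6.10 = 2.2951
Step 3: Lq = λ²/(μ(μ-λ)) = 196.00/(20.1×6.10) = 1.5986
Step 4: W = 1/(μ-λ) = 1/6.10 = 0.163934
Step 5: Wq = λ/(μ(μ-λ)) = 14.0/(20.1×6.10) = 0.1142
Step 6: P(0) = 1-ρ = 0.3035
Verify: L = λW = 14.0×0.163934 = 2.2951 ✔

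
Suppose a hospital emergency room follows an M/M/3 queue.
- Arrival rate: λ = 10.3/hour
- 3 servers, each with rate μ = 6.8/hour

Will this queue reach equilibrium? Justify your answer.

Stability requires ρ = λ/(cμ) < 1
ρ = 10.3/(3 × 6.8) = 10.3/20.40 = 0.5049
Since 0.5049 < 1, the system is STABLE.
The servers are busy 50.49% of the time.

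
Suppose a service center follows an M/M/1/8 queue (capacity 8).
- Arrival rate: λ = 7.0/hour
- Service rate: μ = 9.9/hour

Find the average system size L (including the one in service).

ρ = λ/μ = 7.0/9.9 = 0.70707
P₀ = (1-ρ)/(1-ρ^(K+1)) = (1-0.70707)/(1-0.70707^9) = 0.29293/0.95583 = 0.3065
P_K = P₀×ρ^K = 0.3065 × 0.70707^8 = 0.3065 × 0.06247 = 0.01915
L = ρ[1 - (K+1)ρ^K + Kρ^(K+1)] / [(1-ρ)(1-ρ^(K+1))]
L = 0.70707 × (1 - 9×0.06247 + 8×0.04417) / ((1 - 0.70707) × (1 - 0.04417)) = 1.9979 customers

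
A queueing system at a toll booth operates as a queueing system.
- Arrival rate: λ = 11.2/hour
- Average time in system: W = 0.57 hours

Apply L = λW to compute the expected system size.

Little's Law: L = λW
L = 11.2 × 0.57 = 6.3840 vehicles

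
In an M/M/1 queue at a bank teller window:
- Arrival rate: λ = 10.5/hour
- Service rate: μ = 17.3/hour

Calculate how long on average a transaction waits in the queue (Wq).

First, compute utilization: ρ = λ/μ = 10.5/17.3 = 0.6069
For M/M/1: Wq = λ/(μ(μ-λ))
Wq = 10.5/(17.3 × (17.3-10.5))
Wq = 10.5/(17.3 × 6.80)
Wq = 0.08926 hours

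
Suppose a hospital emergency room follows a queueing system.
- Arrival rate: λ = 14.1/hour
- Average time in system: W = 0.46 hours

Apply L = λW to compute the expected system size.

Little's Law: L = λW
L = 14.1 × 0.46 = 6.4860 patients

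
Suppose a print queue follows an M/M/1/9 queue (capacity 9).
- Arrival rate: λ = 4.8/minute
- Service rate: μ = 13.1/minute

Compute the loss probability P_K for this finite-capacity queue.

ρ = λ/μ = 4.8/13.1 = 0.36641
P₀ = (1-ρ)/(1-ρ^(K+1)) = (1-0.36641)/(1-0.36641^10) = 0.6336/1.0000 = 0.6336
P_K = P₀×ρ^K = 0.63362 × 0.36641^9 = 0.63362 × 0.00011904 = 0.00007543
Blocking probability = 0.007543%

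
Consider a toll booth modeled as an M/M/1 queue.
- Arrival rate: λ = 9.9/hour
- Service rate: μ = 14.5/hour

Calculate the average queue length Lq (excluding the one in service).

ρ = λ/μ = 9.9/14.5 = 0.6828
For M/M/1: Lq = λ²/(μ(μ-λ))
Lq = 98.01/(14.5 × 4.60)
Lq = 1.4694 vehicles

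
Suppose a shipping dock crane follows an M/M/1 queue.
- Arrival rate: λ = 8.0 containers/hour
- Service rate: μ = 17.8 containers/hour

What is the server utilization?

Server utilization: ρ = λ/μ
ρ = 8.0/17.8 = 0.4494
The server is busy 44.94% of the time.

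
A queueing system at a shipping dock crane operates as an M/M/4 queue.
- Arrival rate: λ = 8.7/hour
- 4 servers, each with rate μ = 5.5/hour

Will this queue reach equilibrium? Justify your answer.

Stability requires ρ = λ/(cμ) < 1
ρ = 8.7/(4 × 5.5) = 8.7/22.00 = 0.3955
Since 0.3955 < 1, the system is STABLE.
The servers are busy 39.55% of the time.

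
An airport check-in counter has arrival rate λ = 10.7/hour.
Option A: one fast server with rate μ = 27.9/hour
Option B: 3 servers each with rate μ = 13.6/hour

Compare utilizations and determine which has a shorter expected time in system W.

Option A: single server μ = 27.9 (M/M/1)
  ρ_A = 10.7/27.9 = 0.3835
  W_A = 1/(μ-λ) = 1/(27.9-10.7) = 1/17.20 = 0.05814

Option B: 3 servers μ = 13.6 (M/M/3)
  ρ_B = λ/(cμ) = 10.7/(3×13.6) = 0.2623
  Offered load a = λ/μ = cρ = 10.7/13.6 = 0.7868
  P₀ = [ Σₙ₌₀^2 aⁿ/n! + a^3/(3!(1-ρ)) ]⁻¹
  Σ = a^0/0! + a^1/1! + a^2/2! = 1.0000 + 0.7868 + 0.3095 = 2.0963
  a^3/(3!(1-ρ)) = 0.4870/(6 × 0.7377) = 0.1100
  P₀ = 1/(2.09626 + 0.110021) = 0.4533
  Lq = P₀·a^3·ρ / (3!(1-ρ)²) = 0.4533 × 0.4870 × 0.2623 / (6 × 0.5443) = 0.01773
  Wq_B = Lq/λ = 0.01773/10.7 = 0.001657
  W_B = Wq_B + 1/μ = 0.001657 + 0.07353 = 0.07519

Since W_A = 0.05814 < W_B = 0.07519, Option A (single fast server) has the shorter time in system.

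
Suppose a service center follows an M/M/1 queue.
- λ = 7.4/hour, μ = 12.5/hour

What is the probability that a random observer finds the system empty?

ρ = λ/μ = 7.4/12.5 = 0.5920
P(0) = 1 - ρ = 1 - 0.5920 = 0.4080
The server is idle 40.80% of the time.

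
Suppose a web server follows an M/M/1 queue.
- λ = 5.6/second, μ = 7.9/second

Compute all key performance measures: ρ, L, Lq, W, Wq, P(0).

Step 1: ρ = λ/μ = 5.6/7.9 = 0.7089
Step 2: L = λ/(μ-λ) = 5.6/2.30 = 2.4348
Step 3: Lq = λ²/(μ(μ-λ)) = 31.36/(7.9×2.30) = 1.7259
Step 4: W = 1/(μ-λ) = 1/2.30 = 0.43478
Step 5: Wq = λ/(μ(μ-λ)) = 5.6/(7.9×2.30) = 0.3082
Step 6: P(0) = 1-ρ = 0.2911
Verify: L = λW = 5.6×0.43478 = 2.4348 ✔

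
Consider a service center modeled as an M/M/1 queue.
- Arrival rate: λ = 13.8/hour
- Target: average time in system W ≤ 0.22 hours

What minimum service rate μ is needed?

For M/M/1: W = 1/(μ-λ)
Need W ≤ 0.22, so 1/(μ-λ) ≤ 0.22
μ - λ ≥ 1/0.22 = 4.5455
μ ≥ 13.8 + 4.5455 = 18.3455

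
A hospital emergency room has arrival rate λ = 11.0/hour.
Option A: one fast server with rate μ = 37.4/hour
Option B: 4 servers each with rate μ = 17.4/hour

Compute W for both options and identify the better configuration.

Option A: single server μ = 37.4 (M/M/1)
  ρ_A = 11.0/37.4 = 0.2941
  W_A = 1/(μ-λ) = 1/(37.4-11.0) = 1/26.40 = 0.03788

Option B: 4 servers μ = 17.4 (M/M/4)
  ρ_B = λ/(cμ) = 11.0/(4×17.4) = 0.1580
  Offered load a = λ/μ = cρ = 11.0/17.4 = 0.6322
  P₀ = [ Σₙ₌₀^3 aⁿ/n! + a^4/(4!(1-ρ)) ]⁻¹
  Σ = a^0/0! + a^1/1! + a^2/2! + a^3/3! = 1.0000 + 0.6322 + 0.1998 + 0.04211 = 1.8741
  a^4/(4!(1-ρ)) = 0.159725/(24 × 0.841954) = 0.007904
  P₀ = 1/(1.8741 + 0.007904) = 0.5313
  Lq = P₀·a^4·ρ / (4!(1-ρ)²) = 0.53134 × 0.15973 × 0.15805 / (24 × 0.70889) = 0.0007884
  Wq_B = Lq/λ = 0.0007884/11.0 = 0.00007167
  W_B = Wq_B + 1/μ = 0.00007167 + 0.05747 = 0.05754

Since W_A = 0.03788 < W_B = 0.05754, Option A (single fast server) has the shorter time in system.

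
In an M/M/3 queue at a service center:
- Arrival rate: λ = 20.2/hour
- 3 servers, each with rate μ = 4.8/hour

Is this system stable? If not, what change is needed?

Stability requires ρ = λ/(cμ) < 1
ρ = 20.2/(3 × 4.8) = 20.2/14.40 = 1.4028
Since 1.4028 ≥ 1, the system is UNSTABLE.
Need c > λ/μ = 20.2/4.8 = 4.21.
Minimum servers needed: c = 5.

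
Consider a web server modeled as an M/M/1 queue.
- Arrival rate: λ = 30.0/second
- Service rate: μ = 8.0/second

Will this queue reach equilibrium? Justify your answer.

Stability requires ρ = λ/(cμ) < 1
ρ = 30.0/(1 × 8.0) = 30.0/8.00 = 3.7500
Since 3.7500 ≥ 1, the system is UNSTABLE.
Queue grows without bound. Need μ > λ = 30.0.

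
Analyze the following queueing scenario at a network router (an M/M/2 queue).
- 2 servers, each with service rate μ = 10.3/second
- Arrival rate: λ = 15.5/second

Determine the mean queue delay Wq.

Traffic intensity: ρ = λ/(cμ) = 15.5/(2×10.3) = 0.7524
Since ρ = 0.7524 < 1, system is stable.
Offered load a = λ/μ = cρ = 15.5/10.3 = 1.5049
P₀ = [ Σₙ₌₀^1 aⁿ/n! + a^2/(2!(1-ρ)) ]⁻¹
Σ = a^0/0! + a^1/1! = 1.0000 + 1.5049 = 2.5049
a^2/(2!(1-ρ)) = 2.26459/(2 × 0.247573) = 4.5736
P₀ = 1/(2.5049 + 4.5736) = 0.1413
Lq = P₀·a^2·ρ / (2!(1-ρ)²) = 0.14127 × 2.2646 × 0.75243 / (2 × 0.061292) = 1.9637
Wq = Lq/λ = 1.9637/15.5 = 0.1267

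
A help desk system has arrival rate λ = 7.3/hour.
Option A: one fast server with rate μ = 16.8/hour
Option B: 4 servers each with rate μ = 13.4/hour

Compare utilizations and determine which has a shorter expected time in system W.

Option A: single server μ = 16.8 (M/M/1)
  ρ_A = 7.3/16.8 = 0.4345
  W_A = 1/(μ-λ) = 1/(16.8-7.3) = 1/9.50 = 0.1053

Option B: 4 servers μ = 13.4 (M/M/4)
  ρ_B = λ/(cμ) = 7.3/(4×13.4) = 0.1362
  Offered load a = λ/μ = cρ = 7.3/13.4 = 0.5448
  P₀ = [ Σₙ₌₀^3 aⁿ/n! + a^4/(4!(1-ρ)) ]⁻¹
  Σ = a^0/0! + a^1/1! + a^2/2! + a^3/3! = 1.0000 + 0.5448 + 0.1484 + 0.02695 = 1.7201
  a^4/(4!(1-ρ)) = 0.08808/(24 × 0.8638) = 0.004249
  P₀ = 1/(1.7201 + 0.004249) = 0.5799
  Lq = P₀·a^4·ρ / (4!(1-ρ)²) = 0.5799 × 0.08808 × 0.1362 / (24 × 0.7462) = 0.0003885
  Wq_B = Lq/λ = 0.0003885/7.3 = 0.00005322
  W_B = Wq_B + 1/μ = 0.00005322 + 0.07463 = 0.07468

Since W_B = 0.07468 < W_A = 0.1053, Option B (multiple servers) has the shorter time in system.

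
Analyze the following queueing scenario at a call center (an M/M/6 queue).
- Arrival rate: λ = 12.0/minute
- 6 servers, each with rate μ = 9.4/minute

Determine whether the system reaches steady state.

Stability requires ρ = λ/(cμ) < 1
ρ = 12.0/(6 × 9.4) = 12.0/56.40 = 0.2128
Since 0.2128 < 1, the system is STABLE.
The servers are busy 21.28% of the time.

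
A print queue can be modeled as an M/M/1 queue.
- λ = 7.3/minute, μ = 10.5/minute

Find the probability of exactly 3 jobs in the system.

ρ = λ/μ = 7.3/10.5 = 0.6952
P(n) = (1-ρ)ρⁿ
P(3) = (1-0.6952) × 0.6952^3
P(3) = 0.3048 × 0.3360
P(3) = 0.1024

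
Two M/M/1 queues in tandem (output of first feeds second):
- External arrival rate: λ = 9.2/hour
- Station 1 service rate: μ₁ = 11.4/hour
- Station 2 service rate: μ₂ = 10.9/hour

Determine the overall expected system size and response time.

By Jackson's theorem, each station behaves as independent M/M/1.
Station 1: ρ₁ = 9.2/11.4 = 0.8070, L₁ = ρ₁/(1-ρ₁) = λ/(μ₁-λ) = 9.2/2.20 = 4.1818
Station 2: ρ₂ = 9.2/10.9 = 0.8440, L₂ = ρ₂/(1-ρ₂) = λ/(μ₂-λ) = 9.2/1.70 = 5.4118
Total: L = L₁ + L₂ = 4.1818 + 5.4118 = 9.5936
W = L/λ = 9.5936/9.2 = 1.0428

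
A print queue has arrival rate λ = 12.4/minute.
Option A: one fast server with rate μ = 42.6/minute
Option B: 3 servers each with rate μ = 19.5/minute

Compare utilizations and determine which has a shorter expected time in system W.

Option A: single server μ = 42.6 (M/M/1)
  ρ_A = 12.4/42.6 = 0.2911
  W_A = 1/(μ-λ) = 1/(42.6-12.4) = 1/30.20 = 0.03311

Option B: 3 servers μ = 19.5 (M/M/3)
  ρ_B = λ/(cμ) = 12.4/(3×19.5) = 0.2120
  Offered load a = λ/μ = cρ = 12.4/19.5 = 0.6359
  P₀ = [ Σₙ₌₀^2 aⁿ/n! + a^3/(3!(1-ρ)) ]⁻¹
  Σ = a^0/0! + a^1/1! + a^2/2! = 1.0000 + 0.6359 + 0.2022 = 1.8381
  a^3/(3!(1-ρ)) = 0.2571/(6 × 0.7880) = 0.05438
  P₀ = 1/(1.8381 + 0.05438) = 0.5284
  Lq = P₀·a^3·ρ / (3!(1-ρ)²) = 0.5284 × 0.2571 × 0.2120 / (6 × 0.6210) = 0.007730
  Wq_B = Lq/λ = 0.00772962/12.4 = 0.00062336
  W_B = Wq_B + 1/μ = 0.00062336 + 0.051282 = 0.05191

Since W_A = 0.03311 < W_B = 0.05191, Option A (single fast server) has the shorter time in system.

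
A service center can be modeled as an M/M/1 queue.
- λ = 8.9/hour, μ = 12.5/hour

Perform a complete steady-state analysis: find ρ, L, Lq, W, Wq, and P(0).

Step 1: ρ = λ/μ = 8.9/12.5 = 0.7120
Step 2: L = λ/(μ-λ) = 8.9/3.60 = 2.4722
Step 3: Lq = λ²/(μ(μ-λ)) = 79.21/(12.5×3.60) = 1.7602
Step 4: W = 1/(μ-λ) = 1/3.60 = 0.27778
Step 5: Wq = λ/(μ(μ-λ)) = 8.9/(12.5×3.60) = 0.1978
Step 6: P(0) = 1-ρ = 0.2880
Verify: L = λW = 8.9×0.27778 = 2.4722 ✔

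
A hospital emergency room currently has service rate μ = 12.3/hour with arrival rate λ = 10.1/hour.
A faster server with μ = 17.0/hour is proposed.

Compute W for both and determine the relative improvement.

System 1: ρ₁ = 10.1/12.3 = 0.8211, W₁ = 1/(12.3-10.1) = 0.4545
System 2: ρ₂ = 10.1/17.0 = 0.5941, W₂ = 1/(17.0-10.1) = 0.1449
Improvement: (W₁-W₂)/W₁ = (0.4545-0.1449)/0.4545 = 68.12%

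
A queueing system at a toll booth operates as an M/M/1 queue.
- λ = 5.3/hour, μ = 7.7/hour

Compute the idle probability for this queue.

ρ = λ/μ = 5.3/7.7 = 0.6883
P(0) = 1 - ρ = 1 - 0.6883 = 0.3117
The server is idle 31.17% of the time.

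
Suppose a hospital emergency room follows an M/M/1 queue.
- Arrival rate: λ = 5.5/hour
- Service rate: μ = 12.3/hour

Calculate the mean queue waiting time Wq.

First, compute utilization: ρ = λ/μ = 5.5/12.3 = 0.4472
For M/M/1: Wq = λ/(μ(μ-λ))
Wq = 5.5/(12.3 × (12.3-5.5))
Wq = 5.5/(12.3 × 6.80)
Wq = 0.06576 hours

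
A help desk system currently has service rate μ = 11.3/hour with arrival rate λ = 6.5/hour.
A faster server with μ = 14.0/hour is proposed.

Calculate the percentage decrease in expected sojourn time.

System 1: ρ₁ = 6.5/11.3 = 0.5752, W₁ = 1/(11.3-6.5) = 0.20833
System 2: ρ₂ = 6.5/14.0 = 0.4643, W₂ = 1/(14.0-6.5) = 0.13333
Improvement: (W₁-W₂)/W₁ = (0.20833-0.13333)/0.20833 = 36.00%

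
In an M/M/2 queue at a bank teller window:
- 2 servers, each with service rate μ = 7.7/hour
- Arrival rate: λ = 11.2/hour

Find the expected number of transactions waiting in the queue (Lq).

Traffic intensity: ρ = λ/(cμ) = 11.2/(2×7.7) = 0.7273
Since ρ = 0.7273 < 1, system is stable.
Offered load a = λ/μ = cρ = 11.2/7.7 = 1.4545
P₀ = [ Σₙ₌₀^1 aⁿ/n! + a^2/(2!(1-ρ)) ]⁻¹
Σ = a^0/0! + a^1/1! = 1.0000 + 1.4545 = 2.4545
a^2/(2!(1-ρ)) = 2.11570/(2 × 0.272727) = 3.8788
P₀ = 1/(2.4545 + 3.8788) = 0.1579
Lq = P₀·a^2·ρ / (2!(1-ρ)²) = 0.157895 × 2.11570 × 0.727273 / (2 × 0.0743802) = 1.6332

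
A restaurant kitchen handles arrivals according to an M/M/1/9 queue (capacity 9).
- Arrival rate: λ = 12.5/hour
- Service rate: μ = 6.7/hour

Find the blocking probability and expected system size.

ρ = λ/μ = 12.5/6.7 = 1.86567
P₀ = (1-ρ)/(1-ρ^(K+1)) = (1-1.86567)/(1-1.86567^10) = -0.8657/-509.9146 = 0.001698
P_K = P₀×ρ^K = 0.0016977 × 1.86567^9 = 0.0016977 × 273.8504 = 0.4649
Blocking probability P_9 = 0.4649 (46.49%)
L = ρ[1 - (K+1)ρ^K + Kρ^(K+1)] / [(1-ρ)(1-ρ^(K+1))]
L = 1.86567 × (1 - 10×273.8504 + 9×510.9146) / ((1 - 1.86567) × (1 - 510.9146)) = 7.8644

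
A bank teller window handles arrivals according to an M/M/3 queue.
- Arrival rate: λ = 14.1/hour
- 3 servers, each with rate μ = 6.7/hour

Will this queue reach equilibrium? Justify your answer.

Stability requires ρ = λ/(cμ) < 1
ρ = 14.1/(3 × 6.7) = 14.1/20.10 = 0.7015
Since 0.7015 < 1, the system is STABLE.
The servers are busy 70.15% of the time.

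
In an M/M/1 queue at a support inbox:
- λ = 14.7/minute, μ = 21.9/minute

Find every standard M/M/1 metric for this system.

Step 1: ρ = λ/μ = 14.7/21.9 = 0.6712
Step 2: L = λ/(μ-λ) = 14.7/7.20 = 2.0417
Step 3: Lq = λ²/(μ(μ-λ)) = 216.09/(21.9×7.20) = 1.3704
Step 4: W = 1/(μ-λ) = 1/7.20 = 0.13889
Step 5: Wq = λ/(μ(μ-λ)) = 14.7/(21.9×7.20) = 0.09323
Step 6: P(0) = 1-ρ = 0.3288
Verify: L = λW = 14.7×0.13889 = 2.0417 ✔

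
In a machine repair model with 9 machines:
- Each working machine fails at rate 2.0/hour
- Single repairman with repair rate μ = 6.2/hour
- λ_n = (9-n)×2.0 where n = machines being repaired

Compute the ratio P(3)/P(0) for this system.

P(3)/P(0) = ∏_{i=0}^{3-1} λ_i/μ_{i+1}
= (9-0)×2.0/6.2 × (9-1)×2.0/6.2 × (9-2)×2.0/6.2
= 16.9179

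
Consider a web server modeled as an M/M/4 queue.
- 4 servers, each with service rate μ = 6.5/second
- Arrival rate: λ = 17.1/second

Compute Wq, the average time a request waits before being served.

Traffic intensity: ρ = λ/(cμ) = 17.1/(4×6.5) = 0.6577
Since ρ = 0.6577 < 1, system is stable.
Offered load a = λ/μ = cρ = 17.1/6.5 = 2.6308
P₀ = [ Σₙ₌₀^3 aⁿ/n! + a^4/(4!(1-ρ)) ]⁻¹
Σ = a^0/0! + a^1/1! + a^2/2! + a^3/3! = 1.00000 + 2.63077 + 3.46047 + 3.03457 = 10.1258
a^4/(4!(1-ρ)) = 47.8995/(24 × 0.342308) = 5.8305
P₀ = 1/(10.1258 + 5.8305) = 0.06267
Lq = P₀·a^4·ρ / (4!(1-ρ)²) = 0.062671 × 47.8995 × 0.65769 / (24 × 0.11717) = 0.7021
Wq = Lq/λ = 0.7021/17.1 = 0.04106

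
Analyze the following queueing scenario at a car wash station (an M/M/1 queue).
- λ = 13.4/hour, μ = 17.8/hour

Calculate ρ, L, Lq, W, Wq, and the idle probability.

Step 1: ρ = λ/μ = 13.4/17.8 = 0.7528
Step 2: L = λ/(μ-λ) = 13.4/4.40 = 3.0455
Step 3: Lq = λ²/(μ(μ-λ)) = 179.56/(17.8×4.40) = 2.2926
Step 4: W = 1/(μ-λ) = 1/4.40 = 0.227273
Step 5: Wq = λ/(μ(μ-λ)) = 13.4/(17.8×4.40) = 0.1711
Step 6: P(0) = 1-ρ = 0.2472
Verify: L = λW = 13.4×0.227273 = 3.0455 ✔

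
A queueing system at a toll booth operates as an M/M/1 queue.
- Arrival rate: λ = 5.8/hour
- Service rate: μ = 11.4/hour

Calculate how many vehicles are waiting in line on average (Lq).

ρ = λ/μ = 5.8/11.4 = 0.5088
For M/M/1: Lq = λ²/(μ(μ-λ))
Lq = 33.64/(11.4 × 5.60)
Lq = 0.5269 vehicles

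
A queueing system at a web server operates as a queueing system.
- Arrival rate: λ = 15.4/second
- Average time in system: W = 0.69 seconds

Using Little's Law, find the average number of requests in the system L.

Little's Law: L = λW
L = 15.4 × 0.69 = 10.6260 requests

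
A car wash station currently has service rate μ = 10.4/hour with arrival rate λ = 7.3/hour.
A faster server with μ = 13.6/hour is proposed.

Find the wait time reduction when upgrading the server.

System 1: ρ₁ = 7.3/10.4 = 0.7019, W₁ = 1/(10.4-7.3) = 0.32258
System 2: ρ₂ = 7.3/13.6 = 0.5368, W₂ = 1/(13.6-7.3) = 0.15873
Improvement: (W₁-W₂)/W₁ = (0.32258-0.15873)/0.32258 = 50.79%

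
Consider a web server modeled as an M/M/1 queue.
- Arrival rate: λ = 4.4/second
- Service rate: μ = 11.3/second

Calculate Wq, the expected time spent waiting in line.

First, compute utilization: ρ = λ/μ = 4.4/11.3 = 0.3894
For M/M/1: Wq = λ/(μ(μ-λ))
Wq = 4.4/(11.3 × (11.3-4.4))
Wq = 4.4/(11.3 × 6.90)
Wq = 0.05643 seconds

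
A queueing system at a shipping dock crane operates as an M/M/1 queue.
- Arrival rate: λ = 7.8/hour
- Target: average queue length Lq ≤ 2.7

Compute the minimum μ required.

For M/M/1: Lq = λ²/(μ(μ-λ))
Need Lq ≤ 2.7, i.e. μ(μ-λ) ≥ λ²/2.7
μ² - 7.8μ - 60.84/2.7 ≥ 0  →  μ² - 7.8μ - 22.53333 ≥ 0
Quadratic formula (positive root): μ = [λ + √(λ² + 4×22.53333)]/2
Discriminant: 60.84 + 4×22.53333 = 150.9733, √150.9733 = 12.28712
μ ≥ (7.8 + 12.28712)/2 = 10.0436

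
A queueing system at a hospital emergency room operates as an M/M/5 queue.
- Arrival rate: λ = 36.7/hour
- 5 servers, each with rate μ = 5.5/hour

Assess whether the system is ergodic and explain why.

Stability requires ρ = λ/(cμ) < 1
ρ = 36.7/(5 × 5.5) = 36.7/27.50 = 1.3345
Since 1.3345 ≥ 1, the system is UNSTABLE.
Need c > λ/μ = 36.7/5.5 = 6.67.
Minimum servers needed: c = 7.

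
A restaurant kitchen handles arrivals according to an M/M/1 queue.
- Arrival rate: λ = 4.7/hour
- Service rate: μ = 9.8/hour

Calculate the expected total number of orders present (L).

ρ = λ/μ = 4.7/9.8 = 0.4796
For M/M/1: L = λ/(μ-λ)
L = 4.7/(9.8-4.7) = 4.7/5.10
L = 0.9216 orders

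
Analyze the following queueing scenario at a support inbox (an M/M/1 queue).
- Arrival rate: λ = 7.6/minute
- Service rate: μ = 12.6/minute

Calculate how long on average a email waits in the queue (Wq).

First, compute utilization: ρ = λ/μ = 7.6/12.6 = 0.6032
For M/M/1: Wq = λ/(μ(μ-λ))
Wq = 7.6/(12.6 × (12.6-7.6))
Wq = 7.6/(12.6 × 5.00)
Wq = 0.1206 minutes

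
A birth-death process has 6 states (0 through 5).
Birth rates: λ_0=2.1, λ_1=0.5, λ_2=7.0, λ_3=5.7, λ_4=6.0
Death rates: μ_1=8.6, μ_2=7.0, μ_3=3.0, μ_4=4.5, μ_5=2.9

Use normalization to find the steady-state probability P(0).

Ratios P(n)/P(0) = (λ₀···λₙ₋₁)/(μ₁···μₙ):
P(1)/P(0) = (2.1)/(8.6) = 0.24419
P(2)/P(0) = (2.1×0.5)/(8.6×7.0) = 0.017442
P(3)/P(0) = (2.1×0.5×7.0)/(8.6×7.0×3.0) = 0.040698
P(4)/P(0) = (2.1×0.5×7.0×5.7)/(8.6×7.0×3.0×4.5) = 0.051550
P(5)/P(0) = (2.1×0.5×7.0×5.7×6.0)/(8.6×7.0×3.0×4.5×2.9) = 0.10666

Normalization: ∑ P(n) = 1
P(0) × (1.0000 + 0.24419 + 0.017442 + 0.040698 + 0.051550 + 0.10666) = 1
P(0) × 1.4605 = 1
P(0) = 1/1.4605 = 0.6847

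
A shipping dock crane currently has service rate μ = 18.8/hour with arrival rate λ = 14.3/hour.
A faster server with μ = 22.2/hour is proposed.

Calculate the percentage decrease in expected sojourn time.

System 1: ρ₁ = 14.3/18.8 = 0.7606, W₁ = 1/(18.8-14.3) = 0.22222
System 2: ρ₂ = 14.3/22.2 = 0.6441, W₂ = 1/(22.2-14.3) = 0.12658
Improvement: (W₁-W₂)/W₁ = (0.22222-0.12658)/0.22222 = 43.04%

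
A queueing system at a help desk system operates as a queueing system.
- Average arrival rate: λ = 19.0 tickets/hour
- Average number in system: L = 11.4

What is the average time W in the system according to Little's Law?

Little's Law: L = λW, so W = L/λ
W = 11.4/19.0 = 0.6000 hours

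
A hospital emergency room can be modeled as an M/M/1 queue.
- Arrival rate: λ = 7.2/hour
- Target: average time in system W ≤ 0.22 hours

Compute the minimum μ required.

For M/M/1: W = 1/(μ-λ)
Need W ≤ 0.22, so 1/(μ-λ) ≤ 0.22
μ - λ ≥ 1/0.22 = 4.5455
μ ≥ 7.2 + 4.5455 = 11.7455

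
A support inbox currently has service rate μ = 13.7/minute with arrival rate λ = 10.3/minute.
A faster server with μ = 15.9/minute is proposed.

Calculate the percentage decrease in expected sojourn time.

System 1: ρ₁ = 10.3/13.7 = 0.7518, W₁ = 1/(13.7-10.3) = 0.29412
System 2: ρ₂ = 10.3/15.9 = 0.6478, W₂ = 1/(15.9-10.3) = 0.17857
Improvement: (W₁-W₂)/W₁ = (0.29412-0.17857)/0.29412 = 39.29%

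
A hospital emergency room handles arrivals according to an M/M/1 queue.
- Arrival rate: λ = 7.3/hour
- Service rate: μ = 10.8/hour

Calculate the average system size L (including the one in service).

ρ = λ/μ = 7.3/10.8 = 0.6759
For M/M/1: L = λ/(μ-λ)
L = 7.3/(10.8-7.3) = 7.3/3.50
L = 2.0857 patients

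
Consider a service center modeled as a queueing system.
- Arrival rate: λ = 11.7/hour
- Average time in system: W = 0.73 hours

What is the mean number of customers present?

Little's Law: L = λW
L = 11.7 × 0.73 = 8.5410 customers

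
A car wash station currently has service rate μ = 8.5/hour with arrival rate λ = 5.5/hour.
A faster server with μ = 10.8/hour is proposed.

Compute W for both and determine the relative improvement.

System 1: ρ₁ = 5.5/8.5 = 0.6471, W₁ = 1/(8.5-5.5) = 0.33333
System 2: ρ₂ = 5.5/10.8 = 0.5093, W₂ = 1/(10.8-5.5) = 0.18868
Improvement: (W₁-W₂)/W₁ = (0.33333-0.18868)/0.33333 = 43.40%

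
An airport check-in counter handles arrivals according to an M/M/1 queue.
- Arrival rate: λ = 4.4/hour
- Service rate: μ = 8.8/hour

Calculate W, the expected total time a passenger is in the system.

First, compute utilization: ρ = λ/μ = 4.4/8.8 = 0.5000
For M/M/1: W = 1/(μ-λ)
W = 1/(8.8-4.4) = 1/4.40
W = 0.2273 hours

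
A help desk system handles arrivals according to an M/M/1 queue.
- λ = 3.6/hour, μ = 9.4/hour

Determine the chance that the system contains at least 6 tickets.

ρ = λ/μ = 3.6/9.4 = 0.38298
P(N ≥ n) = ρⁿ
P(N ≥ 6) = 0.38298^6
P(N ≥ 6) = 0.003155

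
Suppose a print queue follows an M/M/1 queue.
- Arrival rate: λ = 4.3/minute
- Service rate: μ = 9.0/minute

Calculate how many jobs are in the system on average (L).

ρ = λ/μ = 4.3/9.0 = 0.4778
For M/M/1: L = λ/(μ-λ)
L = 4.3/(9.0-4.3) = 4.3/4.70
L = 0.9149 jobs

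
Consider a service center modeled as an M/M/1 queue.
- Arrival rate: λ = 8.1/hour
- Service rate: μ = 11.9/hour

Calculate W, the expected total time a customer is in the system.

First, compute utilization: ρ = λ/μ = 8.1/11.9 = 0.6807
For M/M/1: W = 1/(μ-λ)
W = 1/(11.9-8.1) = 1/3.80
W = 0.2632 hours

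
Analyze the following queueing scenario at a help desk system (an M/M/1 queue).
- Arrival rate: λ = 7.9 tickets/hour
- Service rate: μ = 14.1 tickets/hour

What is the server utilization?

Server utilization: ρ = λ/μ
ρ = 7.9/14.1 = 0.5603
The server is busy 56.03% of the time.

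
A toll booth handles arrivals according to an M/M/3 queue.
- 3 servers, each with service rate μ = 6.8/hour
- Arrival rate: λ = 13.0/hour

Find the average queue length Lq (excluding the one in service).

Traffic intensity: ρ = λ/(cμ) = 13.0/(3×6.8) = 0.6373
Since ρ = 0.6373 < 1, system is stable.
Offered load a = λ/μ = cρ = 13.0/6.8 = 1.9118
P₀ = [ Σₙ₌₀^2 aⁿ/n! + a^3/(3!(1-ρ)) ]⁻¹
Σ = a^0/0! + a^1/1! + a^2/2! = 1.0000 + 1.9118 + 1.8274 = 4.7392
a^3/(3!(1-ρ)) = 6.9872/(6 × 0.36275) = 3.2103
P₀ = 1/(4.7392 + 3.2103) = 0.1258
Lq = P₀·a^3·ρ / (3!(1-ρ)²) = 0.1258 × 6.9872 × 0.6373 / (6 × 0.1316) = 0.7094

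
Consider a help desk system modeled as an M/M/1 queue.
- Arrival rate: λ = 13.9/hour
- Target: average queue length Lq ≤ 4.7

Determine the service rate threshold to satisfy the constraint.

For M/M/1: Lq = λ²/(μ(μ-λ))
Need Lq ≤ 4.7, i.e. μ(μ-λ) ≥ λ²/4.7
μ² - 13.9μ - 193.21/4.7 ≥ 0  →  μ² - 13.9μ - 41.1085 ≥ 0
Quadratic formula (positive root): μ = [λ + √(λ² + 4×41.1085)]/2
Discriminant: 193.21 + 4×41.1085 = 357.6440, √357.6440 = 18.91148
μ ≥ (13.9 + 18.91148)/2 = 16.4057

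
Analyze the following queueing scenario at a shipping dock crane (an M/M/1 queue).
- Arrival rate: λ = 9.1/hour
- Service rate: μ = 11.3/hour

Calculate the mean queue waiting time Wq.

First, compute utilization: ρ = λ/μ = 9.1/11.3 = 0.8053
For M/M/1: Wq = λ/(μ(μ-λ))
Wq = 9.1/(11.3 × (11.3-9.1))
Wq = 9.1/(11.3 × 2.20)
Wq = 0.3660 hours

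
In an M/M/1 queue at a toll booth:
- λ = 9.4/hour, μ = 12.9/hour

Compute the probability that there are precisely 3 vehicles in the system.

ρ = λ/μ = 9.4/12.9 = 0.7287
P(n) = (1-ρ)ρⁿ
P(3) = (1-0.7287) × 0.7287^3
P(3) = 0.2713 × 0.3869
P(3) = 0.1050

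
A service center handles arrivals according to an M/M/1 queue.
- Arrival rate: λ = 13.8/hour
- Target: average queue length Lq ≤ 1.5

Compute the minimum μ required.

For M/M/1: Lq = λ²/(μ(μ-λ))
Need Lq ≤ 1.5, i.e. μ(μ-λ) ≥ λ²/1.5
μ² - 13.8μ - 190.44/1.5 ≥ 0  →  μ² - 13.8μ - 126.9600 ≥ 0
Quadratic formula (positive root): μ = [λ + √(λ² + 4×126.9600)]/2
Discriminant: 190.44 + 4×126.9600 = 698.2800, √698.2800 = 26.4250
μ ≥ (13.8 + 26.4250)/2 = 20.1125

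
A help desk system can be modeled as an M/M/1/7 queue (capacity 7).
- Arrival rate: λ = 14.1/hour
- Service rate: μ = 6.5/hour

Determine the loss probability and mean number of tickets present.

ρ = λ/μ = 14.1/6.5 = 2.1692
P₀ = (1-ρ)/(1-ρ^(K+1)) = (1-2.1692)/(1-2.1692^8) = -1.1692/-489.2265 = 0.002390
P_K = P₀×ρ^K = 0.002390 × 2.1692^7 = 0.002390 × 225.9941 = 0.5401
Blocking probability P_7 = 0.5401 (54.01%)
L = ρ[1 - (K+1)ρ^K + Kρ^(K+1)] / [(1-ρ)(1-ρ^(K+1))]
L = 2.1692 × (1 - 8×225.9941 + 7×490.2265) / ((1 - 2.1692) × (1 - 490.2265)) = 6.1611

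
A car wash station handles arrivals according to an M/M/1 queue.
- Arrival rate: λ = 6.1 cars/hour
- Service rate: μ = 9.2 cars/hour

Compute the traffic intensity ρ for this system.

Server utilization: ρ = λ/μ
ρ = 6.1/9.2 = 0.6630
The server is busy 66.30% of the time.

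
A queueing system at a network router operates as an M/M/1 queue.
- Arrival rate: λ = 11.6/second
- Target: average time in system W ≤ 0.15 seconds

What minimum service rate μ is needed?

For M/M/1: W = 1/(μ-λ)
Need W ≤ 0.15, so 1/(μ-λ) ≤ 0.15
μ - λ ≥ 1/0.15 = 6.6667
μ ≥ 11.6 + 6.6667 = 18.2667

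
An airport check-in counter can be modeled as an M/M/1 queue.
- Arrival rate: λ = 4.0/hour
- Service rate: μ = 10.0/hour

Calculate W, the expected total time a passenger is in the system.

First, compute utilization: ρ = λ/μ = 4.0/10.0 = 0.4000
For M/M/1: W = 1/(μ-λ)
W = 1/(10.0-4.0) = 1/6.00
W = 0.1667 hours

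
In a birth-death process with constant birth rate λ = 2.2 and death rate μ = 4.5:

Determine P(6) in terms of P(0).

For constant rates: P(n)/P(0) = (λ/μ)^n
P(6)/P(0) = (2.2/4.5)^6 = 0.48889^6 = 0.01365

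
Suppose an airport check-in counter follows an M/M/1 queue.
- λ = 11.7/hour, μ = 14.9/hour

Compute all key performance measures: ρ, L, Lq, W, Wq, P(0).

Step 1: ρ = λ/μ = 11.7/14.9 = 0.7852
Step 2: L = λ/(μ-λ) = 11.7/3.20 = 3.6562
Step 3: Lq = λ²/(μ(μ-λ)) = 136.89/(14.9×3.20) = 2.8710
Step 4: W = 1/(μ-λ) = 1/3.20 = 0.3125
Step 5: Wq = λ/(μ(μ-λ)) = 11.7/(14.9×3.20) = 0.2454
Step 6: P(0) = 1-ρ = 0.2148
Verify: L = λW = 11.7×0.3125 = 3.6562 ✔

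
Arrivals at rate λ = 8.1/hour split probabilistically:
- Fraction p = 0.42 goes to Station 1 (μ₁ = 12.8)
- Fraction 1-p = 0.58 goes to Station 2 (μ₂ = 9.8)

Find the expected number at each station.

Effective rates: λ₁ = 8.1×0.42 = 3.402, λ₂ = 8.1×0.58 = 4.698
Station 1: ρ₁ = 3.402/12.8 = 0.2658, L₁ = ρ₁/(1-ρ₁) = 0.2658/(1-0.2658) = 0.3620
Station 2: ρ₂ = 4.698/9.8 = 0.47939, L₂ = ρ₂/(1-ρ₂) = 0.47939/(1-0.47939) = 0.9208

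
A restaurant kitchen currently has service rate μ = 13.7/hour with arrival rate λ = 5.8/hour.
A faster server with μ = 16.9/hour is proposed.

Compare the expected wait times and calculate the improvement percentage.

System 1: ρ₁ = 5.8/13.7 = 0.4234, W₁ = 1/(13.7-5.8) = 0.12658
System 2: ρ₂ = 5.8/16.9 = 0.3432, W₂ = 1/(16.9-5.8) = 0.090090
Improvement: (W₁-W₂)/W₁ = (0.12658-0.090090)/0.12658 = 28.83%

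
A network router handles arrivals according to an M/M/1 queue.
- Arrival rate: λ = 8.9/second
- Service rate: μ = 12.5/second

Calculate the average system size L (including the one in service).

ρ = λ/μ = 8.9/12.5 = 0.7120
For M/M/1: L = λ/(μ-λ)
L = 8.9/(12.5-8.9) = 8.9/3.60
L = 2.4722 packets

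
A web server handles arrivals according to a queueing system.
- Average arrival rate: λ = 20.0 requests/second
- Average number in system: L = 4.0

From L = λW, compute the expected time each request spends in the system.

Little's Law: L = λW, so W = L/λ
W = 4.0/20.0 = 0.2000 seconds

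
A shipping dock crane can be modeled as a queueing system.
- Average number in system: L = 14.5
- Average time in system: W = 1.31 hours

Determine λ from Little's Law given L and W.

Little's Law: L = λW, so λ = L/W
λ = 14.5/1.31 = 11.0687 containers/hour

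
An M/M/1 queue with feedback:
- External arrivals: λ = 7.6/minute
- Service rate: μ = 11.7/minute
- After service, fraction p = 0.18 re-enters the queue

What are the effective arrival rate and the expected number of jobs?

Effective arrival rate: λ_eff = λ/(1-p) = 7.6/(1-0.18) = 7.6/0.82 = 9.2683
ρ = λ_eff/μ = 9.2683/11.7 = 0.79216
L = ρ/(1-ρ) = 0.79216/(1-0.79216) = 3.8114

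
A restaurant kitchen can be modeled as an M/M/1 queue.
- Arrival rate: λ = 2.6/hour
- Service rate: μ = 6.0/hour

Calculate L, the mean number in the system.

ρ = λ/μ = 2.6/6.0 = 0.4333
For M/M/1: L = λ/(μ-λ)
L = 2.6/(6.0-2.6) = 2.6/3.40
L = 0.7647 orders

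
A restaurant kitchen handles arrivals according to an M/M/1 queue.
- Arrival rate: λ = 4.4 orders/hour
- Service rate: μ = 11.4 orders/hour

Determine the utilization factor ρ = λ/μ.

Server utilization: ρ = λ/μ
ρ = 4.4/11.4 = 0.3860
The server is busy 38.60% of the time.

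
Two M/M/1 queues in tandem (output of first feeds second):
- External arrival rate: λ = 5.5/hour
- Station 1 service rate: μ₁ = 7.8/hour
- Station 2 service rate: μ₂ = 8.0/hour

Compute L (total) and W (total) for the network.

By Jackson's theorem, each station behaves as independent M/M/1.
Station 1: ρ₁ = 5.5/7.8 = 0.7051, L₁ = ρ₁/(1-ρ₁) = λ/(μ₁-λ) = 5.5/2.30 = 2.3913
Station 2: ρ₂ = 5.5/8.0 = 0.6875, L₂ = ρ₂/(1-ρ₂) = λ/(μ₂-λ) = 5.5/2.50 = 2.2000
Total: L = L₁ + L₂ = 2.3913 + 2.2000 = 4.5913
W = L/λ = 4.5913/5.5 = 0.8348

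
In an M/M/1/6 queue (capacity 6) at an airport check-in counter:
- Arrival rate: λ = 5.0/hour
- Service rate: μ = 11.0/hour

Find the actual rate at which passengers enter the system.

ρ = λ/μ = 5.0/11.0 = 0.454545
P₀ = (1-ρ)/(1-ρ^(K+1)) = (1-0.454545)/(1-0.454545^7) = 0.5455/0.9960 = 0.5477
P_K = P₀×ρ^K = 0.54765 × 0.454545^6 = 0.54765 × 0.0088199 = 0.004830
λ_eff = λ(1-P_K) = 5.0 × (1 - 0.0048302) = 5.0 × 0.9951698 = 4.9758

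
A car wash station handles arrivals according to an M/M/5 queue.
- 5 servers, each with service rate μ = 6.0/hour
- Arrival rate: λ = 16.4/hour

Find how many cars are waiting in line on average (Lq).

Traffic intensity: ρ = λ/(cμ) = 16.4/(5×6.0) = 0.5467
Since ρ = 0.5467 < 1, system is stable.
Offered load a = λ/μ = cρ = 16.4/6.0 = 2.7333
P₀ = [ Σₙ₌₀^4 aⁿ/n! + a^5/(5!(1-ρ)) ]⁻¹
Σ = a^0/0! + a^1/1! + a^2/2! + a^3/3! + a^4/4! = 1.0000 + 2.7333 + 3.7356 + 3.4035 + 2.3257 = 13.1981
a^5/(5!(1-ρ)) = 152.5678/(120 × 0.45333) = 2.8046
P₀ = 1/(13.1981 + 2.8046) = 0.06249
Lq = P₀·a^5·ρ / (5!(1-ρ)²) = 0.062490 × 152.5678 × 0.54667 / (120 × 0.20551) = 0.2113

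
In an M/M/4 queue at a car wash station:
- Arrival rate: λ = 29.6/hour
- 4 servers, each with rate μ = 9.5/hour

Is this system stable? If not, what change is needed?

Stability requires ρ = λ/(cμ) < 1
ρ = 29.6/(4 × 9.5) = 29.6/38.00 = 0.7789
Since 0.7789 < 1, the system is STABLE.
The servers are busy 77.89% of the time.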